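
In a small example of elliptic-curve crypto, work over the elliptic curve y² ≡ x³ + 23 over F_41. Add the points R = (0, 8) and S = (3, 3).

(18, 22)

(0, 8) + (3, 3). λ = (3 - 8)/(3 - 0) ≡ 36/3 mod 41. 3⁻¹ ≡ 14 (mod 41) since 3·14 = 42 ≡ 1, so λ ≡ 12.
  x = λ² - 0 - 3 = 144 - 3 ≡ 18; y = λ·(0 - 18) - 8 ≡ 22. → (18, 22)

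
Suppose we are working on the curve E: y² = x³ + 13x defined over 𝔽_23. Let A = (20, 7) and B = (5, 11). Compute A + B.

(4, 1)

(20, 7) + (5, 11). λ = (11 - 7)/(5 - 20) ≡ 4/8 mod 23. 8⁻¹ ≡ 3 (mod 23), so λ ≡ 12.
  x = λ² - 20 - 5 = 144 - 25 ≡ 4; y = λ·(20 - 4) - 7 ≡ 1. → (4, 1)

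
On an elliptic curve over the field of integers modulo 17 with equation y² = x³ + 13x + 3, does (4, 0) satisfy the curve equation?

y² = 0² ≡ 0; x³ + 13x + 3 = 119 ≡ 0 (mod 17). 0 = 0.

yes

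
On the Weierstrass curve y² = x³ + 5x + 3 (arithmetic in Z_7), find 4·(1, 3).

Write G = (1, 3).
Repeated addition: build up to 4G.
2G: tangent at (1, 3): λ = (3·1² + 5)/(2·3) ≡ 1/6. 6⁻¹ ≡ 6 (mod 7), so λ ≡ 1·6 ≡ 6.
  x = λ² - 1 - 1 = 36 - 2 ≡ 6; y = λ·(1 - 6) - 3 ≡ 2. → (6, 2)
3G: (6, 2) + (1, 3). λ = (3 - 2)/(1 - 6) ≡ 1/2 mod 7. 2⁻¹ ≡ 4 (mod 7) since 2·4 = 8 ≡ 1, so λ ≡ 4.
  x = λ² - 6 - 1 = 16 - 7 ≡ 2; y = λ·(6 - 2) - 2 ≡ 0. → (2, 0)
4G: (2, 0) + (1, 3). λ = (3 - 0)/(1 - 2) ≡ 3/6 mod 7. 6⁻¹ ≡ 6 (mod 7) since 6·6 = 36 ≡ 1, so λ ≡ 4.
  x = λ² - 2 - 1 = 16 - 3 ≡ 6; y = λ·(2 - 6) - 0 ≡ 5. → (6, 5)

(6, 5)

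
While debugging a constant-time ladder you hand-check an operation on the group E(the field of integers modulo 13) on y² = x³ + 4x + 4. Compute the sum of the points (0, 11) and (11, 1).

(1, 10)

(0, 11) + (11, 1). λ = (1 - 11)/(11 - 0) ≡ 3/11 mod 13. 11⁻¹ ≡ 6 (mod 13), so λ ≡ 5.
  x = λ² - 0 - 11 = 25 - 11 ≡ 1; y = λ·(0 - 1) - 11 ≡ 10. → (1, 10)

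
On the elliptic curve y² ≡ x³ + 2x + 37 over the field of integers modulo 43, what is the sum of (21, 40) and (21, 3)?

O

The two points share x = 21 and their y-coordinates satisfy 40 + 3 ≡ 0 (mod 43), so they are inverses. Their sum is O.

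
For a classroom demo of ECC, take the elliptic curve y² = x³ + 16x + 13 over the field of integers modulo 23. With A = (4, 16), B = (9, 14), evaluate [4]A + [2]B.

(0, 6)

First 4A:
Repeated addition: build up to 4A.
2A: tangent at (4, 16): λ = (3·4² + 16)/(2·16) ≡ 18/9. 9⁻¹ ≡ 18 (mod 23), so λ ≡ 18·18 ≡ 2.
  x = λ² - 4 - 4 = 4 - 8 ≡ 19; y = λ·(4 - 19) - 16 ≡ 0. → (19, 0)
3A: (19, 0) + (4, 16). λ = (16 - 0)/(4 - 19) ≡ 16/8 mod 23. 8⁻¹ ≡ 3 (mod 23) since 8·3 = 24 ≡ 1, so λ ≡ 2.
  x = λ² - 19 - 4 = 4 - 23 ≡ 4; y = λ·(19 - 4) - 0 ≡ 7. → (4, 7)
4A: (4, 7) + (4, 16): same x and y₁ ≡ -y₂, so the sum is O.
4A = O.
Next 2B:
Repeated addition: build up to 2B.
2B: tangent at (9, 14): λ = (3·9² + 16)/(2·14) ≡ 6/5. 5⁻¹ ≡ 14 (mod 23) since 5·14 = 70 ≡ 1, so λ ≡ 6·14 ≡ 15.
  x = λ² - 9 - 9 = 225 - 18 ≡ 0; y = λ·(9 - 0) - 14 ≡ 6. → (0, 6)
2B = (0, 6).
Finally 4A + 2B:
O + (0, 6) = (0, 6) (identity).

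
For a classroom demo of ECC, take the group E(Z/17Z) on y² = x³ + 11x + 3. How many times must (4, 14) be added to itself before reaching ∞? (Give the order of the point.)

2P: tangent at (4, 14): λ = (3·4² + 11)/(2·14) ≡ 8/11. 11⁻¹ ≡ 14 (mod 17) since 11·14 = 154 ≡ 1, so λ ≡ 8·14 ≡ 10.
  x = λ² - 4 - 4 = 100 - 8 ≡ 7; y = λ·(4 - 7) - 14 ≡ 7. → (7, 7)
3P: (7, 7) + (4, 14). λ = (14 - 7)/(4 - 7) ≡ 7/14 mod 17. 14⁻¹ ≡ 11 (mod 17), so λ ≡ 9.
  x = λ² - 7 - 4 = 81 - 11 ≡ 2; y = λ·(7 - 2) - 7 ≡ 4. → (2, 4)
4P: (2, 4) + (4, 14). λ = (14 - 4)/(4 - 2) ≡ 10/2 mod 17. 2⁻¹ ≡ 9 (mod 17) since 2·9 = 18 ≡ 1, so λ ≡ 5.
  x = λ² - 2 - 4 = 25 - 6 ≡ 2; y = λ·(2 - 2) - 4 ≡ 13. → (2, 13)
5P: (2, 13) + (4, 14). λ = (14 - 13)/(4 - 2) ≡ 1/2 mod 17. 2⁻¹ ≡ 9 (mod 17), so λ ≡ 9.
  x = λ² - 2 - 4 = 81 - 6 ≡ 7; y = λ·(2 - 7) - 13 ≡ 10. → (7, 10)
6P: (7, 10) + (4, 14). λ = (14 - 10)/(4 - 7) ≡ 4/14 mod 17. 14⁻¹ ≡ 11 (mod 17), so λ ≡ 10.
  x = λ² - 7 - 4 = 100 - 11 ≡ 4; y = λ·(7 - 4) - 10 ≡ 3. → (4, 3)
7P: (4, 3) + (4, 14): same x and y₁ ≡ -y₂, so the sum is ∞.
7P = ∞, so the order is 7.

7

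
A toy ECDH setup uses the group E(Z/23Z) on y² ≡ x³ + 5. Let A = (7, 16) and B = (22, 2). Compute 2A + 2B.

(12, 10)

First 2A:
Repeated addition: build up to 2A.
2A: tangent at (7, 16): λ = (3·7² + 0)/(2·16) ≡ 9/9. 9⁻¹ ≡ 18 (mod 23) since 9·18 = 162 ≡ 1, so λ ≡ 9·18 ≡ 1.
  x = λ² - 7 - 7 = 1 - 14 ≡ 10; y = λ·(7 - 10) - 16 ≡ 4. → (10, 4)
2A = (10, 4).
Next 2B:
Repeated addition: build up to 2B.
2B: tangent at (22, 2): λ = (3·22² + 0)/(2·2) ≡ 3/4. 4⁻¹ ≡ 6 (mod 23) since 4·6 = 24 ≡ 1, so λ ≡ 3·6 ≡ 18.
  x = λ² - 22 - 22 = 324 - 44 ≡ 4; y = λ·(22 - 4) - 2 ≡ 0. → (4, 0)
2B = (4, 0).
Finally 2A + 2B:
(10, 4) + (4, 0). λ = (0 - 4)/(4 - 10) ≡ 19/17 mod 23. 17⁻¹ ≡ 19 (mod 23), so λ ≡ 16.
  x = λ² - 10 - 4 = 256 - 14 ≡ 12; y = λ·(10 - 12) - 4 ≡ 10. → (12, 10)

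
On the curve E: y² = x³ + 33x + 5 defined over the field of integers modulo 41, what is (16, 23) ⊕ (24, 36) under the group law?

(16, 23) + (24, 36). λ = (36 - 23)/(24 - 16) ≡ 13/8 mod 41. 8⁻¹ ≡ 36 (mod 41), so λ ≡ 17.
  x = λ² - 16 - 24 = 289 - 40 ≡ 3; y = λ·(16 - 3) - 23 ≡ 34. → (3, 34)

(3, 34)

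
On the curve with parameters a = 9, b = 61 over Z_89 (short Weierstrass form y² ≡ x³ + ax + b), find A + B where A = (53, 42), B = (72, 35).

(53, 42) + (72, 35). λ = (35 - 42)/(72 - 53) ≡ 82/19 mod 89. 19⁻¹ ≡ 75 (mod 89) since 19·75 = 1425 ≡ 1, so λ ≡ 9.
  x = λ² - 53 - 72 = 81 - 125 ≡ 45; y = λ·(53 - 45) - 42 ≡ 30. → (45, 30)

(45, 30)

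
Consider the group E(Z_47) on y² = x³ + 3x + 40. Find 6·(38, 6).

(33, 36)

Write P = (38, 6).
Repeated addition: build up to 6P.
2P: tangent at (38, 6): λ = (3·38² + 3)/(2·6) ≡ 11/12. 12⁻¹ ≡ 4 (mod 47), so λ ≡ 11·4 ≡ 44.
  x = λ² - 38 - 38 = 1936 - 76 ≡ 27; y = λ·(38 - 27) - 6 ≡ 8. → (27, 8)
3P: (27, 8) + (38, 6). λ = (6 - 8)/(38 - 27) ≡ 45/11 mod 47. 11⁻¹ ≡ 30 (mod 47) since 11·30 = 330 ≡ 1, so λ ≡ 34.
  x = λ² - 27 - 38 = 1156 - 65 ≡ 10; y = λ·(27 - 10) - 8 ≡ 6. → (10, 6)
4P: (10, 6) + (38, 6). λ = (6 - 6)/(38 - 10) ≡ 0/28 mod 47. 28⁻¹ ≡ 42 (mod 47), so λ ≡ 0.
  x = λ² - 10 - 38 = 0 - 48 ≡ 46; y = λ·(10 - 46) - 6 ≡ 41. → (46, 41)
5P: (46, 41) + (38, 6). λ = (6 - 41)/(38 - 46) ≡ 12/39 mod 47. 39⁻¹ ≡ 41 (mod 47), so λ ≡ 22.
  x = λ² - 46 - 38 = 484 - 84 ≡ 24; y = λ·(46 - 24) - 41 ≡ 20. → (24, 20)
6P: (24, 20) + (38, 6). λ = (6 - 20)/(38 - 24) ≡ 33/14 mod 47. 14⁻¹ ≡ 37 (mod 47), so λ ≡ 46.
  x = λ² - 24 - 38 = 2116 - 62 ≡ 33; y = λ·(24 - 33) - 20 ≡ 36. → (33, 36)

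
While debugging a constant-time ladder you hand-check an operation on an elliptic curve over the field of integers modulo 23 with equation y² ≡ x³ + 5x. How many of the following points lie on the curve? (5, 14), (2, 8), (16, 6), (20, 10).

(5, 14): 14² ≡ 12, rhs ≡ 12 → on.
(2, 8): 8² ≡ 18, rhs ≡ 18 → on.
(16, 6): 6² ≡ 13, rhs ≡ 13 → on.
(20, 10): 10² ≡ 8, rhs ≡ 4 → off.

3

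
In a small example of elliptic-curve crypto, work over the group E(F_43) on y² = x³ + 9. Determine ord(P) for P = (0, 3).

3

2P: tangent at (0, 3): λ = (3·0² + 0)/(2·3) ≡ 0/6. 6⁻¹ ≡ 36 (mod 43) since 6·36 = 216 ≡ 1, so λ ≡ 0·36 ≡ 0.
  x = λ² - 0 - 0 = 0 - 0 ≡ 0; y = λ·(0 - 0) - 3 ≡ 40. → (0, 40)
3P: (0, 40) + (0, 3): same x and y₁ ≡ -y₂, so the sum is O.
3P = O, so the order is 3.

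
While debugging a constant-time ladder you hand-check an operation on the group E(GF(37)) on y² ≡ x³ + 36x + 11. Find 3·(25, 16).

(24, 26)

Write P = (25, 16).
Repeated addition: build up to 3P.
2P: tangent at (25, 16): λ = (3·25² + 36)/(2·16) ≡ 24/32. 32⁻¹ ≡ 22 (mod 37) since 32·22 = 704 ≡ 1, so λ ≡ 24·22 ≡ 10.
  x = λ² - 25 - 25 = 100 - 50 ≡ 13; y = λ·(25 - 13) - 16 ≡ 30. → (13, 30)
3P: (13, 30) + (25, 16). λ = (16 - 30)/(25 - 13) ≡ 23/12 mod 37. 12⁻¹ ≡ 34 (mod 37), so λ ≡ 5.
  x = λ² - 13 - 25 = 25 - 38 ≡ 24; y = λ·(13 - 24) - 30 ≡ 26. → (24, 26)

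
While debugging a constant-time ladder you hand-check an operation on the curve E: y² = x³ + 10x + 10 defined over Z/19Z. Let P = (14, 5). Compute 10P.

Double-and-add on 10 = (1010)₂. Start with P = (14, 5) for the leading 1-bit.
double: tangent at (14, 5): λ = (3·14² + 10)/(2·5) ≡ 9/10. 10⁻¹ ≡ 2 (mod 19), so λ ≡ 9·2 ≡ 18.
  x = λ² - 14 - 14 = 324 - 28 ≡ 11; y = λ·(14 - 11) - 5 ≡ 11. → (11, 11)
double: tangent at (11, 11): λ = (3·11² + 10)/(2·11) ≡ 12/3. 3⁻¹ ≡ 13 (mod 19), so λ ≡ 12·13 ≡ 4.
  x = λ² - 11 - 11 = 16 - 22 ≡ 13; y = λ·(11 - 13) - 11 ≡ 0. → (13, 0)
add P: (13, 0) + (14, 5). λ = (5 - 0)/(14 - 13) ≡ 5/1 mod 19. 1⁻¹ ≡ 1 (mod 19), so λ ≡ 5.
  x = λ² - 13 - 14 = 25 - 27 ≡ 17; y = λ·(13 - 17) - 0 ≡ 18. → (17, 18)
double: tangent at (17, 18): λ = (3·17² + 10)/(2·18) ≡ 3/17. 17⁻¹ ≡ 9 (mod 19) since 17·9 = 153 ≡ 1, so λ ≡ 3·9 ≡ 8.
  x = λ² - 17 - 17 = 64 - 34 ≡ 11; y = λ·(17 - 11) - 18 ≡ 11. → (11, 11)

(11, 11)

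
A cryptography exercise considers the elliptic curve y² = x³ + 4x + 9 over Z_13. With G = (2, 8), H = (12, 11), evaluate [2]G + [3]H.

First 2G:
Repeated addition: build up to 2G.
2G: tangent at (2, 8): λ = (3·2² + 4)/(2·8) ≡ 3/3. 3⁻¹ ≡ 9 (mod 13) since 3·9 = 27 ≡ 1, so λ ≡ 3·9 ≡ 1.
  x = λ² - 2 - 2 = 1 - 4 ≡ 10; y = λ·(2 - 10) - 8 ≡ 10. → (10, 10)
2G = (10, 10).
Next 3H:
Repeated addition: build up to 3H.
2H: tangent at (12, 11): λ = (3·12² + 4)/(2·11) ≡ 7/9. 9⁻¹ ≡ 3 (mod 13) since 9·3 = 27 ≡ 1, so λ ≡ 7·3 ≡ 8.
  x = λ² - 12 - 12 = 64 - 24 ≡ 1; y = λ·(12 - 1) - 11 ≡ 12. → (1, 12)
3H: (1, 12) + (12, 11). λ = (11 - 12)/(12 - 1) ≡ 12/11 mod 13. 11⁻¹ ≡ 6 (mod 13), so λ ≡ 7.
  x = λ² - 1 - 12 = 49 - 13 ≡ 10; y = λ·(1 - 10) - 12 ≡ 3. → (10, 3)
3H = (10, 3).
Finally 2G + 3H:
(10, 10) + (10, 3): same x and y₁ ≡ -y₂, so the sum is O.

O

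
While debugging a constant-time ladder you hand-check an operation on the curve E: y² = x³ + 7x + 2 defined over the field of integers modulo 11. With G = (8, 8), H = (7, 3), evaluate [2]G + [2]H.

(7, 8)

First 2G:
Repeated addition: build up to 2G.
2G: tangent at (8, 8): λ = (3·8² + 7)/(2·8) ≡ 1/5. 5⁻¹ ≡ 9 (mod 11), so λ ≡ 1·9 ≡ 9.
  x = λ² - 8 - 8 = 81 - 16 ≡ 10; y = λ·(8 - 10) - 8 ≡ 7. → (10, 7)
2G = (10, 7).
Next 2H:
Repeated addition: build up to 2H.
2H: tangent at (7, 3): λ = (3·7² + 7)/(2·3) ≡ 0/6. 6⁻¹ ≡ 2 (mod 11) since 6·2 = 12 ≡ 1, so λ ≡ 0·2 ≡ 0.
  x = λ² - 7 - 7 = 0 - 14 ≡ 8; y = λ·(7 - 8) - 3 ≡ 8. → (8, 8)
2H = (8, 8).
Finally 2G + 2H:
(10, 7) + (8, 8). λ = (8 - 7)/(8 - 10) ≡ 1/9 mod 11. 9⁻¹ ≡ 5 (mod 11), so λ ≡ 5.
  x = λ² - 10 - 8 = 25 - 18 ≡ 7; y = λ·(10 - 7) - 7 ≡ 8. → (7, 8)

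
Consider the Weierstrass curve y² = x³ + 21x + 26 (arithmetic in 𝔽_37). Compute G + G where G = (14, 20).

tangent at (14, 20): λ = (3·14² + 21)/(2·20) ≡ 17/3. 3⁻¹ ≡ 25 (mod 37), so λ ≡ 17·25 ≡ 18.
  x = λ² - 14 - 14 = 324 - 28 ≡ 0; y = λ·(14 - 0) - 20 ≡ 10. → (0, 10)

(0, 10)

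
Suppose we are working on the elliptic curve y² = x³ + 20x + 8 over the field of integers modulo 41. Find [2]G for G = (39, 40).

(14, 11)

tangent at (39, 40): λ = (3·39² + 20)/(2·40) ≡ 32/39. 39⁻¹ ≡ 20 (mod 41), so λ ≡ 32·20 ≡ 25.
  x = λ² - 39 - 39 = 625 - 78 ≡ 14; y = λ·(39 - 14) - 40 ≡ 11. → (14, 11)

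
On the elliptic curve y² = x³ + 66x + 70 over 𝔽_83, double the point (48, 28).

tangent at (48, 28): λ = (3·48² + 66)/(2·28) ≡ 6/56. 56⁻¹ ≡ 43 (mod 83), so λ ≡ 6·43 ≡ 9.
  x = λ² - 48 - 48 = 81 - 96 ≡ 68; y = λ·(48 - 68) - 28 ≡ 41. → (68, 41)

(68, 41)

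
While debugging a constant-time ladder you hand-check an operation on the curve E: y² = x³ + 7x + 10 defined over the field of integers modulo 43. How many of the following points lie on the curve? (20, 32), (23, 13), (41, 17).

(20, 32): 32² ≡ 35, rhs ≡ 23 → off.
(23, 13): 13² ≡ 40, rhs ≡ 40 → on.
(41, 17): 17² ≡ 31, rhs ≡ 31 → on.

2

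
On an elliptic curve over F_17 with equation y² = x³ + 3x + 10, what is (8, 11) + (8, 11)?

tangent at (8, 11): λ = (3·8² + 3)/(2·11) ≡ 8/5. 5⁻¹ ≡ 7 (mod 17), so λ ≡ 8·7 ≡ 5.
  x = λ² - 8 - 8 = 25 - 16 ≡ 9; y = λ·(8 - 9) - 11 ≡ 1. → (9, 1)

(9, 1)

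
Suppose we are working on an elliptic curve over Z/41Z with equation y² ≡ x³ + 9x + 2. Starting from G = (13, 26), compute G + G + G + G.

Double-and-add on 4 = (100)₂. Start with G = (13, 26) for the leading 1-bit.
double: tangent at (13, 26): λ = (3·13² + 9)/(2·26) ≡ 24/11. 11⁻¹ ≡ 15 (mod 41), so λ ≡ 24·15 ≡ 32.
  x = λ² - 13 - 13 = 1024 - 26 ≡ 14; y = λ·(13 - 14) - 26 ≡ 24. → (14, 24)
double: tangent at (14, 24): λ = (3·14² + 9)/(2·24) ≡ 23/7. 7⁻¹ ≡ 6 (mod 41), so λ ≡ 23·6 ≡ 15.
  x = λ² - 14 - 14 = 225 - 28 ≡ 33; y = λ·(14 - 33) - 24 ≡ 19. → (33, 19)

(33, 19)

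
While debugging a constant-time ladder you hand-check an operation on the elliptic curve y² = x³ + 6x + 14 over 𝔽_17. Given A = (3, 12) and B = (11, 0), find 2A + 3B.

(4, 0)

First 2A:
Repeated addition: build up to 2A.
2A: tangent at (3, 12): λ = (3·3² + 6)/(2·12) ≡ 16/7. 7⁻¹ ≡ 5 (mod 17) since 7·5 = 35 ≡ 1, so λ ≡ 16·5 ≡ 12.
  x = λ² - 3 - 3 = 144 - 6 ≡ 2; y = λ·(3 - 2) - 12 ≡ 0. → (2, 0)
2A = (2, 0).
Next 3B:
Repeated addition: build up to 3B.
2B: (11, 0) + (11, 0): same x and y₁ ≡ -y₂, so the sum is O.
3B: O + (11, 0) = (11, 0) (identity).
3B = (11, 0).
Finally 2A + 3B:
(2, 0) + (11, 0). λ = (0 - 0)/(11 - 2) ≡ 0/9 mod 17. 9⁻¹ ≡ 2 (mod 17) since 9·2 = 18 ≡ 1, so λ ≡ 0.
  x = λ² - 2 - 11 = 0 - 13 ≡ 4; y = λ·(2 - 4) - 0 ≡ 0. → (4, 0)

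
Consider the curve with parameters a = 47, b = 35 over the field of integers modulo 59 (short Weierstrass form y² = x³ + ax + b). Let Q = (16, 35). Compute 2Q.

tangent at (16, 35): λ = (3·16² + 47)/(2·35) ≡ 48/11. 11⁻¹ ≡ 43 (mod 59) since 11·43 = 473 ≡ 1, so λ ≡ 48·43 ≡ 58.
  x = λ² - 16 - 16 = 3364 - 32 ≡ 28; y = λ·(16 - 28) - 35 ≡ 36. → (28, 36)

(28, 36)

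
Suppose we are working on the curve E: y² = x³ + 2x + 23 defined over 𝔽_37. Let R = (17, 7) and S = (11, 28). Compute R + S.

(17, 7) + (11, 28). λ = (28 - 7)/(11 - 17) ≡ 21/31 mod 37. 31⁻¹ ≡ 6 (mod 37), so λ ≡ 15.
  x = λ² - 17 - 11 = 225 - 28 ≡ 12; y = λ·(17 - 12) - 7 ≡ 31. → (12, 31)

(12, 31)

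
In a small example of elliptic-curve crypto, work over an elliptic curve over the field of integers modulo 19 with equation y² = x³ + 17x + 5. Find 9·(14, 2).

(1, 2)

Write G = (14, 2).
Double-and-add on 9 = (1001)₂. Start with G = (14, 2) for the leading 1-bit.
double: tangent at (14, 2): λ = (3·14² + 17)/(2·2) ≡ 16/4. 4⁻¹ ≡ 5 (mod 19) since 4·5 = 20 ≡ 1, so λ ≡ 16·5 ≡ 4.
  x = λ² - 14 - 14 = 16 - 28 ≡ 7; y = λ·(14 - 7) - 2 ≡ 7. → (7, 7)
double: tangent at (7, 7): λ = (3·7² + 17)/(2·7) ≡ 12/14. 14⁻¹ ≡ 15 (mod 19), so λ ≡ 12·15 ≡ 9.
  x = λ² - 7 - 7 = 81 - 14 ≡ 10; y = λ·(7 - 10) - 7 ≡ 4. → (10, 4)
double: tangent at (10, 4): λ = (3·10² + 17)/(2·4) ≡ 13/8. 8⁻¹ ≡ 12 (mod 19), so λ ≡ 13·12 ≡ 4.
  x = λ² - 10 - 10 = 16 - 20 ≡ 15; y = λ·(10 - 15) - 4 ≡ 14. → (15, 14)
add G: (15, 14) + (14, 2). λ = (2 - 14)/(14 - 15) ≡ 7/18 mod 19. 18⁻¹ ≡ 18 (mod 19), so λ ≡ 12.
  x = λ² - 15 - 14 = 144 - 29 ≡ 1; y = λ·(15 - 1) - 14 ≡ 2. → (1, 2)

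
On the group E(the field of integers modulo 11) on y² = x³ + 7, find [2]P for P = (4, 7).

tangent at (4, 7): λ = (3·4² + 0)/(2·7) ≡ 4/3. 3⁻¹ ≡ 4 (mod 11), so λ ≡ 4·4 ≡ 5.
  x = λ² - 4 - 4 = 25 - 8 ≡ 6; y = λ·(4 - 6) - 7 ≡ 5. → (6, 5)

(6, 5)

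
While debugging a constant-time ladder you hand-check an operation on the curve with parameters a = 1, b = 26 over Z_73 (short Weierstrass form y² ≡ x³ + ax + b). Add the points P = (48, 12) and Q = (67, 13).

(49, 11)

(48, 12) + (67, 13). λ = (13 - 12)/(67 - 48) ≡ 1/19 mod 73. 19⁻¹ ≡ 50 (mod 73), so λ ≡ 50.
  x = λ² - 48 - 67 = 2500 - 115 ≡ 49; y = λ·(48 - 49) - 12 ≡ 11. → (49, 11)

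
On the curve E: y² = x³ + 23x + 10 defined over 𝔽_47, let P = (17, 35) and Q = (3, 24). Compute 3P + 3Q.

(35, 36)

First 3P:
Repeated addition: build up to 3P.
2P: tangent at (17, 35): λ = (3·17² + 23)/(2·35) ≡ 44/23. 23⁻¹ ≡ 45 (mod 47) since 23·45 = 1035 ≡ 1, so λ ≡ 44·45 ≡ 6.
  x = λ² - 17 - 17 = 36 - 34 ≡ 2; y = λ·(17 - 2) - 35 ≡ 8. → (2, 8)
3P: (2, 8) + (17, 35). λ = (35 - 8)/(17 - 2) ≡ 27/15 mod 47. 15⁻¹ ≡ 22 (mod 47), so λ ≡ 30.
  x = λ² - 2 - 17 = 900 - 19 ≡ 35; y = λ·(2 - 35) - 8 ≡ 36. → (35, 36)
3P = (35, 36).
Next 3Q:
Repeated addition: build up to 3Q.
2Q: tangent at (3, 24): λ = (3·3² + 23)/(2·24) ≡ 3/1. 1⁻¹ ≡ 1 (mod 47), so λ ≡ 3·1 ≡ 3.
  x = λ² - 3 - 3 = 9 - 6 ≡ 3; y = λ·(3 - 3) - 24 ≡ 23. → (3, 23)
3Q: (3, 23) + (3, 24): same x and y₁ ≡ -y₂, so the sum is O.
3Q = O.
Finally 3P + 3Q:
(35, 36) + O = (35, 36) (identity).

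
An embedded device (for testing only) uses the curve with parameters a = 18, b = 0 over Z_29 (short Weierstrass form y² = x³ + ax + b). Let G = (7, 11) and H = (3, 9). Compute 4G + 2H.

(23, 16)

First 4G:
Double-and-add on 4 = (100)₂. Start with G = (7, 11) for the leading 1-bit.
double: tangent at (7, 11): λ = (3·7² + 18)/(2·11) ≡ 20/22. 22⁻¹ ≡ 4 (mod 29) since 22·4 = 88 ≡ 1, so λ ≡ 20·4 ≡ 22.
  x = λ² - 7 - 7 = 484 - 14 ≡ 6; y = λ·(7 - 6) - 11 ≡ 11. → (6, 11)
double: tangent at (6, 11): λ = (3·6² + 18)/(2·11) ≡ 10/22. 22⁻¹ ≡ 4 (mod 29), so λ ≡ 10·4 ≡ 11.
  x = λ² - 6 - 6 = 121 - 12 ≡ 22; y = λ·(6 - 22) - 11 ≡ 16. → (22, 16)
4G = (22, 16).
Next 2H:
Repeated addition: build up to 2H.
2H: tangent at (3, 9): λ = (3·3² + 18)/(2·9) ≡ 16/18. 18⁻¹ ≡ 21 (mod 29) since 18·21 = 378 ≡ 1, so λ ≡ 16·21 ≡ 17.
  x = λ² - 3 - 3 = 289 - 6 ≡ 22; y = λ·(3 - 22) - 9 ≡ 16. → (22, 16)
2H = (22, 16).
Finally 4G + 2H:
tangent at (22, 16): λ = (3·22² + 18)/(2·16) ≡ 20/3. 3⁻¹ ≡ 10 (mod 29), so λ ≡ 20·10 ≡ 26.
  x = λ² - 22 - 22 = 676 - 44 ≡ 23; y = λ·(22 - 23) - 16 ≡ 16. → (23, 16)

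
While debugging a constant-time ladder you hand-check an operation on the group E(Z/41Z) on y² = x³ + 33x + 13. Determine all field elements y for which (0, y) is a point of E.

x³ + 33x + 13 = 13 ≡ 13 (mod 41).
13 is a non-residue mod 41; no y exists.

none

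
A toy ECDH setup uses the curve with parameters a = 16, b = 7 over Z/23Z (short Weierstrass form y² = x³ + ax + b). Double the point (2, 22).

tangent at (2, 22): λ = (3·2² + 16)/(2·22) ≡ 5/21. 21⁻¹ ≡ 11 (mod 23) since 21·11 = 231 ≡ 1, so λ ≡ 5·11 ≡ 9.
  x = λ² - 2 - 2 = 81 - 4 ≡ 8; y = λ·(2 - 8) - 22 ≡ 16. → (8, 16)

(8, 16)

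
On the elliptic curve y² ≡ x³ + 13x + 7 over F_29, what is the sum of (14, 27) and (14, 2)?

O

The two points share x = 14 and their y-coordinates satisfy 27 + 2 ≡ 0 (mod 29), so they are inverses. Their sum is 𝒪.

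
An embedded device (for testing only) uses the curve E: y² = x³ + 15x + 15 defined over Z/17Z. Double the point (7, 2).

(7, 15)

tangent at (7, 2): λ = (3·7² + 15)/(2·2) ≡ 9/4. 4⁻¹ ≡ 13 (mod 17) since 4·13 = 52 ≡ 1, so λ ≡ 9·13 ≡ 15.
  x = λ² - 7 - 7 = 225 - 14 ≡ 7; y = λ·(7 - 7) - 2 ≡ 15. → (7, 15)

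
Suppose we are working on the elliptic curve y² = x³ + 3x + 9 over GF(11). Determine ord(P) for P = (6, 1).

11

2P: tangent at (6, 1): λ = (3·6² + 3)/(2·1) ≡ 1/2. 2⁻¹ ≡ 6 (mod 11), so λ ≡ 1·6 ≡ 6.
  x = λ² - 6 - 6 = 36 - 12 ≡ 2; y = λ·(6 - 2) - 1 ≡ 1. → (2, 1)
3P: (2, 1) + (6, 1). λ = (1 - 1)/(6 - 2) ≡ 0/4 mod 11. 4⁻¹ ≡ 3 (mod 11) since 4·3 = 12 ≡ 1, so λ ≡ 0.
  x = λ² - 2 - 6 = 0 - 8 ≡ 3; y = λ·(2 - 3) - 1 ≡ 10. → (3, 10)
4P: (3, 10) + (6, 1). λ = (1 - 10)/(6 - 3) ≡ 2/3 mod 11. 3⁻¹ ≡ 4 (mod 11), so λ ≡ 8.
  x = λ² - 3 - 6 = 64 - 9 ≡ 0; y = λ·(3 - 0) - 10 ≡ 3. → (0, 3)
5P: (0, 3) + (6, 1). λ = (1 - 3)/(6 - 0) ≡ 9/6 mod 11. 6⁻¹ ≡ 2 (mod 11), so λ ≡ 7.
  x = λ² - 0 - 6 = 49 - 6 ≡ 10; y = λ·(0 - 10) - 3 ≡ 4. → (10, 4)
6P: (10, 4) + (6, 1). λ = (1 - 4)/(6 - 10) ≡ 8/7 mod 11. 7⁻¹ ≡ 8 (mod 11), so λ ≡ 9.
  x = λ² - 10 - 6 = 81 - 16 ≡ 10; y = λ·(10 - 10) - 4 ≡ 7. → (10, 7)
7P: (10, 7) + (6, 1). λ = (1 - 7)/(6 - 10) ≡ 5/7 mod 11. 7⁻¹ ≡ 8 (mod 11), so λ ≡ 7.
  x = λ² - 10 - 6 = 49 - 16 ≡ 0; y = λ·(10 - 0) - 7 ≡ 8. → (0, 8)
8P: (0, 8) + (6, 1). λ = (1 - 8)/(6 - 0) ≡ 4/6 mod 11. 6⁻¹ ≡ 2 (mod 11) since 6·2 = 12 ≡ 1, so λ ≡ 8.
  x = λ² - 0 - 6 = 64 - 6 ≡ 3; y = λ·(0 - 3) - 8 ≡ 1. → (3, 1)
9P: (3, 1) + (6, 1). λ = (1 - 1)/(6 - 3) ≡ 0/3 mod 11. 3⁻¹ ≡ 4 (mod 11) since 3·4 = 12 ≡ 1, so λ ≡ 0.
  x = λ² - 3 - 6 = 0 - 9 ≡ 2; y = λ·(3 - 2) - 1 ≡ 10. → (2, 10)
10P: (2, 10) + (6, 1). λ = (1 - 10)/(6 - 2) ≡ 2/4 mod 11. 4⁻¹ ≡ 3 (mod 11), so λ ≡ 6.
  x = λ² - 2 - 6 = 36 - 8 ≡ 6; y = λ·(2 - 6) - 10 ≡ 10. → (6, 10)
11P: (6, 10) + (6, 1): same x and y₁ ≡ -y₂, so the sum is 𝒪.
11P = 𝒪, so the order is 11.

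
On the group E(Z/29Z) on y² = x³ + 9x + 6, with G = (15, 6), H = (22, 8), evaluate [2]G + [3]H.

First 2G:
Repeated addition: build up to 2G.
2G: tangent at (15, 6): λ = (3·15² + 9)/(2·6) ≡ 17/12. 12⁻¹ ≡ 17 (mod 29) since 12·17 = 204 ≡ 1, so λ ≡ 17·17 ≡ 28.
  x = λ² - 15 - 15 = 784 - 30 ≡ 0; y = λ·(15 - 0) - 6 ≡ 8. → (0, 8)
2G = (0, 8).
Next 3H:
Repeated addition: build up to 3H.
2H: tangent at (22, 8): λ = (3·22² + 9)/(2·8) ≡ 11/16. 16⁻¹ ≡ 20 (mod 29), so λ ≡ 11·20 ≡ 17.
  x = λ² - 22 - 22 = 289 - 44 ≡ 13; y = λ·(22 - 13) - 8 ≡ 0. → (13, 0)
3H: (13, 0) + (22, 8). λ = (8 - 0)/(22 - 13) ≡ 8/9 mod 29. 9⁻¹ ≡ 13 (mod 29), so λ ≡ 17.
  x = λ² - 13 - 22 = 289 - 35 ≡ 22; y = λ·(13 - 22) - 0 ≡ 21. → (22, 21)
3H = (22, 21).
Finally 2G + 3H:
(0, 8) + (22, 21). λ = (21 - 8)/(22 - 0) ≡ 13/22 mod 29. 22⁻¹ ≡ 4 (mod 29), so λ ≡ 23.
  x = λ² - 0 - 22 = 529 - 22 ≡ 14; y = λ·(0 - 14) - 8 ≡ 18. → (14, 18)

(14, 18)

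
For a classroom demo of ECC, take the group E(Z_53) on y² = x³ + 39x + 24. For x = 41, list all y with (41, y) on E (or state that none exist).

1, 52

x³ + 39x + 24 = 70544 ≡ 1 (mod 53).
Square roots of 1 mod 53: 1 and 52 (since 1² = 1 ≡ 1).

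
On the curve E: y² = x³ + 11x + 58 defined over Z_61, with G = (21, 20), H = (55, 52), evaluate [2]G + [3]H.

(47, 37)

First 2G:
Repeated addition: build up to 2G.
2G: tangent at (21, 20): λ = (3·21² + 11)/(2·20) ≡ 53/40. 40⁻¹ ≡ 29 (mod 61), so λ ≡ 53·29 ≡ 12.
  x = λ² - 21 - 21 = 144 - 42 ≡ 41; y = λ·(21 - 41) - 20 ≡ 45. → (41, 45)
2G = (41, 45).
Next 3H:
Repeated addition: build up to 3H.
2H: tangent at (55, 52): λ = (3·55² + 11)/(2·52) ≡ 58/43. 43⁻¹ ≡ 44 (mod 61) since 43·44 = 1892 ≡ 1, so λ ≡ 58·44 ≡ 51.
  x = λ² - 55 - 55 = 2601 - 110 ≡ 51; y = λ·(55 - 51) - 52 ≡ 30. → (51, 30)
3H: (51, 30) + (55, 52). λ = (52 - 30)/(55 - 51) ≡ 22/4 mod 61. 4⁻¹ ≡ 46 (mod 61), so λ ≡ 36.
  x = λ² - 51 - 55 = 1296 - 106 ≡ 31; y = λ·(51 - 31) - 30 ≡ 19. → (31, 19)
3H = (31, 19).
Finally 2G + 3H:
(41, 45) + (31, 19). λ = (19 - 45)/(31 - 41) ≡ 35/51 mod 61. 51⁻¹ ≡ 6 (mod 61) since 51·6 = 306 ≡ 1, so λ ≡ 27.
  x = λ² - 41 - 31 = 729 - 72 ≡ 47; y = λ·(41 - 47) - 45 ≡ 37. → (47, 37)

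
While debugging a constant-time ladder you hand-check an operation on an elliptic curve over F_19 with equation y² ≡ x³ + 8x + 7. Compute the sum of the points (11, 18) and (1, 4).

(11, 18) + (1, 4). λ = (4 - 18)/(1 - 11) ≡ 5/9 mod 19. 9⁻¹ ≡ 17 (mod 19) since 9·17 = 153 ≡ 1, so λ ≡ 9.
  x = λ² - 11 - 1 = 81 - 12 ≡ 12; y = λ·(11 - 12) - 18 ≡ 11. → (12, 11)

(12, 11)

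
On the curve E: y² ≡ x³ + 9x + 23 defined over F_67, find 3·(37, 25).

(35, 20)

Write Q = (37, 25).
Repeated addition: build up to 3Q.
2Q: tangent at (37, 25): λ = (3·37² + 9)/(2·25) ≡ 29/50. 50⁻¹ ≡ 63 (mod 67), so λ ≡ 29·63 ≡ 18.
  x = λ² - 37 - 37 = 324 - 74 ≡ 49; y = λ·(37 - 49) - 25 ≡ 27. → (49, 27)
3Q: (49, 27) + (37, 25). λ = (25 - 27)/(37 - 49) ≡ 65/55 mod 67. 55⁻¹ ≡ 39 (mod 67) since 55·39 = 2145 ≡ 1, so λ ≡ 56.
  x = λ² - 49 - 37 = 3136 - 86 ≡ 35; y = λ·(49 - 35) - 27 ≡ 20. → (35, 20)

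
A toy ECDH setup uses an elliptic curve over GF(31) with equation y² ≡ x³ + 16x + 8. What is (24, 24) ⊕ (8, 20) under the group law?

(24, 24) + (8, 20). λ = (20 - 24)/(8 - 24) ≡ 27/15 mod 31. 15⁻¹ ≡ 29 (mod 31), so λ ≡ 8.
  x = λ² - 24 - 8 = 64 - 32 ≡ 1; y = λ·(24 - 1) - 24 ≡ 5. → (1, 5)

(1, 5)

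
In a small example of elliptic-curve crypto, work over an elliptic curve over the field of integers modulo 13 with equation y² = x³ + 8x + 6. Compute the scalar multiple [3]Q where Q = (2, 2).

Repeated addition: build up to 3Q.
2Q: tangent at (2, 2): λ = (3·2² + 8)/(2·2) ≡ 7/4. 4⁻¹ ≡ 10 (mod 13), so λ ≡ 7·10 ≡ 5.
  x = λ² - 2 - 2 = 25 - 4 ≡ 8; y = λ·(2 - 8) - 2 ≡ 7. → (8, 7)
3Q: (8, 7) + (2, 2). λ = (2 - 7)/(2 - 8) ≡ 8/7 mod 13. 7⁻¹ ≡ 2 (mod 13), so λ ≡ 3.
  x = λ² - 8 - 2 = 9 - 10 ≡ 12; y = λ·(8 - 12) - 7 ≡ 7. → (12, 7)

(12, 7)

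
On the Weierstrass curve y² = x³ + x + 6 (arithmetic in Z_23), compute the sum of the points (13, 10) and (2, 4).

(14, 2)

(13, 10) + (2, 4). λ = (4 - 10)/(2 - 13) ≡ 17/12 mod 23. 12⁻¹ ≡ 2 (mod 23), so λ ≡ 11.
  x = λ² - 13 - 2 = 121 - 15 ≡ 14; y = λ·(13 - 14) - 10 ≡ 2. → (14, 2)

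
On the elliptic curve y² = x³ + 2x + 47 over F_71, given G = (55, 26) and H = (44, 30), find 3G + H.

(7, 64)

First 3G:
Repeated addition: build up to 3G.
2G: tangent at (55, 26): λ = (3·55² + 2)/(2·26) ≡ 60/52. 52⁻¹ ≡ 56 (mod 71) since 52·56 = 2912 ≡ 1, so λ ≡ 60·56 ≡ 23.
  x = λ² - 55 - 55 = 529 - 110 ≡ 64; y = λ·(55 - 64) - 26 ≡ 51. → (64, 51)
3G: (64, 51) + (55, 26). λ = (26 - 51)/(55 - 64) ≡ 46/62 mod 71. 62⁻¹ ≡ 63 (mod 71), so λ ≡ 58.
  x = λ² - 64 - 55 = 3364 - 119 ≡ 50; y = λ·(64 - 50) - 51 ≡ 51. → (50, 51)
3G = (50, 51).
Finally 3G + H:
(50, 51) + (44, 30). λ = (30 - 51)/(44 - 50) ≡ 50/65 mod 71. 65⁻¹ ≡ 59 (mod 71) since 65·59 = 3835 ≡ 1, so λ ≡ 39.
  x = λ² - 50 - 44 = 1521 - 94 ≡ 7; y = λ·(50 - 7) - 51 ≡ 64. → (7, 64)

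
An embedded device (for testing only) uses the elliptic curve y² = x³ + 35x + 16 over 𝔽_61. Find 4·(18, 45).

Write P = (18, 45).
Double-and-add on 4 = (100)₂. Start with P = (18, 45) for the leading 1-bit.
double: tangent at (18, 45): λ = (3·18² + 35)/(2·45) ≡ 31/29. 29⁻¹ ≡ 40 (mod 61) since 29·40 = 1160 ≡ 1, so λ ≡ 31·40 ≡ 20.
  x = λ² - 18 - 18 = 400 - 36 ≡ 59; y = λ·(18 - 59) - 45 ≡ 50. → (59, 50)
double: tangent at (59, 50): λ = (3·59² + 35)/(2·50) ≡ 47/39. 39⁻¹ ≡ 36 (mod 61) since 39·36 = 1404 ≡ 1, so λ ≡ 47·36 ≡ 45.
  x = λ² - 59 - 59 = 2025 - 118 ≡ 16; y = λ·(59 - 16) - 50 ≡ 55. → (16, 55)

(16, 55)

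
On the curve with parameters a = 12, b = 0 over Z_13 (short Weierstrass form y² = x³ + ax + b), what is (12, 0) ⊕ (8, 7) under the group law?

(12, 0) + (8, 7). λ = (7 - 0)/(8 - 12) ≡ 7/9 mod 13. 9⁻¹ ≡ 3 (mod 13), so λ ≡ 8.
  x = λ² - 12 - 8 = 64 - 20 ≡ 5; y = λ·(12 - 5) - 0 ≡ 4. → (5, 4)

(5, 4)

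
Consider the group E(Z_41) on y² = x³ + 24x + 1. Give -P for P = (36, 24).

-(36, 24) = (36, -24 mod 41) = (36, 17).

(36, 17)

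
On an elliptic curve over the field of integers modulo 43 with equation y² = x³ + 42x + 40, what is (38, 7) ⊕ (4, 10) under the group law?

(25, 26)

(38, 7) + (4, 10). λ = (10 - 7)/(4 - 38) ≡ 3/9 mod 43. 9⁻¹ ≡ 24 (mod 43), so λ ≡ 29.
  x = λ² - 38 - 4 = 841 - 42 ≡ 25; y = λ·(38 - 25) - 7 ≡ 26. → (25, 26)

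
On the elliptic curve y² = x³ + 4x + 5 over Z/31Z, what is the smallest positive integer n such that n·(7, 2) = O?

2P: tangent at (7, 2): λ = (3·7² + 4)/(2·2) ≡ 27/4. 4⁻¹ ≡ 8 (mod 31), so λ ≡ 27·8 ≡ 30.
  x = λ² - 7 - 7 = 900 - 14 ≡ 18; y = λ·(7 - 18) - 2 ≡ 9. → (18, 9)
3P: (18, 9) + (7, 2). λ = (2 - 9)/(7 - 18) ≡ 24/20 mod 31. 20⁻¹ ≡ 14 (mod 31), so λ ≡ 26.
  x = λ² - 18 - 7 = 676 - 25 ≡ 0; y = λ·(18 - 0) - 9 ≡ 25. → (0, 25)
4P: (0, 25) + (7, 2). λ = (2 - 25)/(7 - 0) ≡ 8/7 mod 31. 7⁻¹ ≡ 9 (mod 31), so λ ≡ 10.
  x = λ² - 0 - 7 = 100 - 7 ≡ 0; y = λ·(0 - 0) - 25 ≡ 6. → (0, 6)
5P: (0, 6) + (7, 2). λ = (2 - 6)/(7 - 0) ≡ 27/7 mod 31. 7⁻¹ ≡ 9 (mod 31) since 7·9 = 63 ≡ 1, so λ ≡ 26.
  x = λ² - 0 - 7 = 676 - 7 ≡ 18; y = λ·(0 - 18) - 6 ≡ 22. → (18, 22)
6P: (18, 22) + (7, 2). λ = (2 - 22)/(7 - 18) ≡ 11/20 mod 31. 20⁻¹ ≡ 14 (mod 31) since 20·14 = 280 ≡ 1, so λ ≡ 30.
  x = λ² - 18 - 7 = 900 - 25 ≡ 7; y = λ·(18 - 7) - 22 ≡ 29. → (7, 29)
7P: (7, 29) + (7, 2): same x and y₁ ≡ -y₂, so the sum is O.
7P = O, so the order is 7.

7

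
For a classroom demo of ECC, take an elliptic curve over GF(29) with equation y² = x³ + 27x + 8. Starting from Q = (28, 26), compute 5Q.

Double-and-add on 5 = (101)₂. Start with Q = (28, 26) for the leading 1-bit.
double: tangent at (28, 26): λ = (3·28² + 27)/(2·26) ≡ 1/23. 23⁻¹ ≡ 24 (mod 29), so λ ≡ 1·24 ≡ 24.
  x = λ² - 28 - 28 = 576 - 56 ≡ 27; y = λ·(28 - 27) - 26 ≡ 27. → (27, 27)
double: tangent at (27, 27): λ = (3·27² + 27)/(2·27) ≡ 10/25. 25⁻¹ ≡ 7 (mod 29) since 25·7 = 175 ≡ 1, so λ ≡ 10·7 ≡ 12.
  x = λ² - 27 - 27 = 144 - 54 ≡ 3; y = λ·(27 - 3) - 27 ≡ 0. → (3, 0)
add Q: (3, 0) + (28, 26). λ = (26 - 0)/(28 - 3) ≡ 26/25 mod 29. 25⁻¹ ≡ 7 (mod 29), so λ ≡ 8.
  x = λ² - 3 - 28 = 64 - 31 ≡ 4; y = λ·(3 - 4) - 0 ≡ 21. → (4, 21)

(4, 21)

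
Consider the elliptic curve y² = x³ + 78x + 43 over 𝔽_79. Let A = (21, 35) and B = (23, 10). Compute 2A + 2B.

First 2A:
Repeated addition: build up to 2A.
2A: tangent at (21, 35): λ = (3·21² + 78)/(2·35) ≡ 58/70. 70⁻¹ ≡ 35 (mod 79), so λ ≡ 58·35 ≡ 55.
  x = λ² - 21 - 21 = 3025 - 42 ≡ 60; y = λ·(21 - 60) - 35 ≡ 32. → (60, 32)
2A = (60, 32).
Next 2B:
Repeated addition: build up to 2B.
2B: tangent at (23, 10): λ = (3·23² + 78)/(2·10) ≡ 6/20. 20⁻¹ ≡ 4 (mod 79) since 20·4 = 80 ≡ 1, so λ ≡ 6·4 ≡ 24.
  x = λ² - 23 - 23 = 576 - 46 ≡ 56; y = λ·(23 - 56) - 10 ≡ 67. → (56, 67)
2B = (56, 67).
Finally 2A + 2B:
(60, 32) + (56, 67). λ = (67 - 32)/(56 - 60) ≡ 35/75 mod 79. 75⁻¹ ≡ 59 (mod 79) since 75·59 = 4425 ≡ 1, so λ ≡ 11.
  x = λ² - 60 - 56 = 121 - 116 ≡ 5; y = λ·(60 - 5) - 32 ≡ 20. → (5, 20)

(5, 20)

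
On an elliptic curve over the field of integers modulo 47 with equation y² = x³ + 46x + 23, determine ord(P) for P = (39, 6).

10

2P: tangent at (39, 6): λ = (3·39² + 46)/(2·6) ≡ 3/12. 12⁻¹ ≡ 4 (mod 47), so λ ≡ 3·4 ≡ 12.
  x = λ² - 39 - 39 = 144 - 78 ≡ 19; y = λ·(39 - 19) - 6 ≡ 46. → (19, 46)
3P: (19, 46) + (39, 6). λ = (6 - 46)/(39 - 19) ≡ 7/20 mod 47. 20⁻¹ ≡ 40 (mod 47) since 20·40 = 800 ≡ 1, so λ ≡ 45.
  x = λ² - 19 - 39 = 2025 - 58 ≡ 40; y = λ·(19 - 40) - 46 ≡ 43. → (40, 43)
4P: (40, 43) + (39, 6). λ = (6 - 43)/(39 - 40) ≡ 10/46 mod 47. 46⁻¹ ≡ 46 (mod 47) since 46·46 = 2116 ≡ 1, so λ ≡ 37.
  x = λ² - 40 - 39 = 1369 - 79 ≡ 21; y = λ·(40 - 21) - 43 ≡ 2. → (21, 2)
5P: (21, 2) + (39, 6). λ = (6 - 2)/(39 - 21) ≡ 4/18 mod 47. 18⁻¹ ≡ 34 (mod 47), so λ ≡ 42.
  x = λ² - 21 - 39 = 1764 - 60 ≡ 12; y = λ·(21 - 12) - 2 ≡ 0. → (12, 0)
6P: (12, 0) + (39, 6). λ = (6 - 0)/(39 - 12) ≡ 6/27 mod 47. 27⁻¹ ≡ 7 (mod 47), so λ ≡ 42.
  x = λ² - 12 - 39 = 1764 - 51 ≡ 21; y = λ·(12 - 21) - 0 ≡ 45. → (21, 45)
7P: (21, 45) + (39, 6). λ = (6 - 45)/(39 - 21) ≡ 8/18 mod 47. 18⁻¹ ≡ 34 (mod 47) since 18·34 = 612 ≡ 1, so λ ≡ 37.
  x = λ² - 21 - 39 = 1369 - 60 ≡ 40; y = λ·(21 - 40) - 45 ≡ 4. → (40, 4)
8P: (40, 4) + (39, 6). λ = (6 - 4)/(39 - 40) ≡ 2/46 mod 47. 46⁻¹ ≡ 46 (mod 47) since 46·46 = 2116 ≡ 1, so λ ≡ 45.
  x = λ² - 40 - 39 = 2025 - 79 ≡ 19; y = λ·(40 - 19) - 4 ≡ 1. → (19, 1)
9P: (19, 1) + (39, 6). λ = (6 - 1)/(39 - 19) ≡ 5/20 mod 47. 20⁻¹ ≡ 40 (mod 47) since 20·40 = 800 ≡ 1, so λ ≡ 12.
  x = λ² - 19 - 39 = 144 - 58 ≡ 39; y = λ·(19 - 39) - 1 ≡ 41. → (39, 41)
10P: (39, 41) + (39, 6): same x and y₁ ≡ -y₂, so the sum is 𝒪.
10P = 𝒪, so the order is 10.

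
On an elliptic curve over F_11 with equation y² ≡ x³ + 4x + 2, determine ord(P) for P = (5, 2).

6

2P: tangent at (5, 2): λ = (3·5² + 4)/(2·2) ≡ 2/4. 4⁻¹ ≡ 3 (mod 11), so λ ≡ 2·3 ≡ 6.
  x = λ² - 5 - 5 = 36 - 10 ≡ 4; y = λ·(5 - 4) - 2 ≡ 4. → (4, 4)
3P: (4, 4) + (5, 2). λ = (2 - 4)/(5 - 4) ≡ 9/1 mod 11. 1⁻¹ ≡ 1 (mod 11) since 1·1 = 1 ≡ 1, so λ ≡ 9.
  x = λ² - 4 - 5 = 81 - 9 ≡ 6; y = λ·(4 - 6) - 4 ≡ 0. → (6, 0)
4P: (6, 0) + (5, 2). λ = (2 - 0)/(5 - 6) ≡ 2/10 mod 11. 10⁻¹ ≡ 10 (mod 11), so λ ≡ 9.
  x = λ² - 6 - 5 = 81 - 11 ≡ 4; y = λ·(6 - 4) - 0 ≡ 7. → (4, 7)
5P: (4, 7) + (5, 2). λ = (2 - 7)/(5 - 4) ≡ 6/1 mod 11. 1⁻¹ ≡ 1 (mod 11) since 1·1 = 1 ≡ 1, so λ ≡ 6.
  x = λ² - 4 - 5 = 36 - 9 ≡ 5; y = λ·(4 - 5) - 7 ≡ 9. → (5, 9)
6P: (5, 9) + (5, 2): same x and y₁ ≡ -y₂, so the sum is 𝒪.
6P = 𝒪, so the order is 6.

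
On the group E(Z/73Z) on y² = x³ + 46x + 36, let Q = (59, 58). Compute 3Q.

(63, 67)

Repeated addition: build up to 3Q.
2Q: tangent at (59, 58): λ = (3·59² + 46)/(2·58) ≡ 50/43. 43⁻¹ ≡ 17 (mod 73), so λ ≡ 50·17 ≡ 47.
  x = λ² - 59 - 59 = 2209 - 118 ≡ 47; y = λ·(59 - 47) - 58 ≡ 68. → (47, 68)
3Q: (47, 68) + (59, 58). λ = (58 - 68)/(59 - 47) ≡ 63/12 mod 73. 12⁻¹ ≡ 67 (mod 73), so λ ≡ 60.
  x = λ² - 47 - 59 = 3600 - 106 ≡ 63; y = λ·(47 - 63) - 68 ≡ 67. → (63, 67)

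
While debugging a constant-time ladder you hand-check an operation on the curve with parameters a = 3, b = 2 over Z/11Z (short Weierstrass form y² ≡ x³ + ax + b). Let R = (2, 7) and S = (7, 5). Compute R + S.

(2, 7) + (7, 5). λ = (5 - 7)/(7 - 2) ≡ 9/5 mod 11. 5⁻¹ ≡ 9 (mod 11), so λ ≡ 4.
  x = λ² - 2 - 7 = 16 - 9 ≡ 7; y = λ·(2 - 7) - 7 ≡ 6. → (7, 6)

(7, 6)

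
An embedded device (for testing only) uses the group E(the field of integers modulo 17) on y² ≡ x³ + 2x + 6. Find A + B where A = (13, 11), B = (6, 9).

(13, 11) + (6, 9). λ = (9 - 11)/(6 - 13) ≡ 15/10 mod 17. 10⁻¹ ≡ 12 (mod 17), so λ ≡ 10.
  x = λ² - 13 - 6 = 100 - 19 ≡ 13; y = λ·(13 - 13) - 11 ≡ 6. → (13, 6)

(13, 6)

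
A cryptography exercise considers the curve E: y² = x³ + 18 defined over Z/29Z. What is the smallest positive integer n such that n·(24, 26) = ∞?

5

2P: tangent at (24, 26): λ = (3·24² + 0)/(2·26) ≡ 17/23. 23⁻¹ ≡ 24 (mod 29), so λ ≡ 17·24 ≡ 2.
  x = λ² - 24 - 24 = 4 - 48 ≡ 14; y = λ·(24 - 14) - 26 ≡ 23. → (14, 23)
3P: (14, 23) + (24, 26). λ = (26 - 23)/(24 - 14) ≡ 3/10 mod 29. 10⁻¹ ≡ 3 (mod 29) since 10·3 = 30 ≡ 1, so λ ≡ 9.
  x = λ² - 14 - 24 = 81 - 38 ≡ 14; y = λ·(14 - 14) - 23 ≡ 6. → (14, 6)
4P: (14, 6) + (24, 26). λ = (26 - 6)/(24 - 14) ≡ 20/10 mod 29. 10⁻¹ ≡ 3 (mod 29), so λ ≡ 2.
  x = λ² - 14 - 24 = 4 - 38 ≡ 24; y = λ·(14 - 24) - 6 ≡ 3. → (24, 3)
5P: (24, 3) + (24, 26): same x and y₁ ≡ -y₂, so the sum is ∞.
5P = ∞, so the order is 5.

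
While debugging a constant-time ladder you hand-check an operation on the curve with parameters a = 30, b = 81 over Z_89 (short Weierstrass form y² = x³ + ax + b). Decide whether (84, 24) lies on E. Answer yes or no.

no

y² = 24² ≡ 42; x³ + 30x + 81 = 595305 ≡ 73 (mod 89). 42 ≠ 73.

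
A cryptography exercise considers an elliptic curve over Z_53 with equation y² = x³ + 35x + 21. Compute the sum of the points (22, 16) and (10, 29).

(38, 19)

(22, 16) + (10, 29). λ = (29 - 16)/(10 - 22) ≡ 13/41 mod 53. 41⁻¹ ≡ 22 (mod 53), so λ ≡ 21.
  x = λ² - 22 - 10 = 441 - 32 ≡ 38; y = λ·(22 - 38) - 16 ≡ 19. → (38, 19)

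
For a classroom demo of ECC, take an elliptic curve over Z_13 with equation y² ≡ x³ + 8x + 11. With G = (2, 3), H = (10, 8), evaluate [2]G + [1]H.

First 2G:
Repeated addition: build up to 2G.
2G: tangent at (2, 3): λ = (3·2² + 8)/(2·3) ≡ 7/6. 6⁻¹ ≡ 11 (mod 13) since 6·11 = 66 ≡ 1, so λ ≡ 7·11 ≡ 12.
  x = λ² - 2 - 2 = 144 - 4 ≡ 10; y = λ·(2 - 10) - 3 ≡ 5. → (10, 5)
2G = (10, 5).
Finally 2G + H:
(10, 5) + (10, 8): same x and y₁ ≡ -y₂, so the sum is O.

O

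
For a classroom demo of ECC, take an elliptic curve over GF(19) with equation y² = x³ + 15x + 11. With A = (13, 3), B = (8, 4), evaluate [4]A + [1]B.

First 4A:
Repeated addition: build up to 4A.
2A: tangent at (13, 3): λ = (3·13² + 15)/(2·3) ≡ 9/6. 6⁻¹ ≡ 16 (mod 19), so λ ≡ 9·16 ≡ 11.
  x = λ² - 13 - 13 = 121 - 26 ≡ 0; y = λ·(13 - 0) - 3 ≡ 7. → (0, 7)
3A: (0, 7) + (13, 3). λ = (3 - 7)/(13 - 0) ≡ 15/13 mod 19. 13⁻¹ ≡ 3 (mod 19), so λ ≡ 7.
  x = λ² - 0 - 13 = 49 - 13 ≡ 17; y = λ·(0 - 17) - 7 ≡ 7. → (17, 7)
4A: (17, 7) + (13, 3). λ = (3 - 7)/(13 - 17) ≡ 15/15 mod 19. 15⁻¹ ≡ 14 (mod 19) since 15·14 = 210 ≡ 1, so λ ≡ 1.
  x = λ² - 17 - 13 = 1 - 30 ≡ 9; y = λ·(17 - 9) - 7 ≡ 1. → (9, 1)
4A = (9, 1).
Finally 4A + B:
(9, 1) + (8, 4). λ = (4 - 1)/(8 - 9) ≡ 3/18 mod 19. 18⁻¹ ≡ 18 (mod 19), so λ ≡ 16.
  x = λ² - 9 - 8 = 256 - 17 ≡ 11; y = λ·(9 - 11) - 1 ≡ 5. → (11, 5)

(11, 5)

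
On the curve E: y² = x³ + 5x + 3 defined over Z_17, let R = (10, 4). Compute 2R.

(1, 14)

tangent at (10, 4): λ = (3·10² + 5)/(2·4) ≡ 16/8. 8⁻¹ ≡ 15 (mod 17) since 8·15 = 120 ≡ 1, so λ ≡ 16·15 ≡ 2.
  x = λ² - 10 - 10 = 4 - 20 ≡ 1; y = λ·(10 - 1) - 4 ≡ 14. → (1, 14)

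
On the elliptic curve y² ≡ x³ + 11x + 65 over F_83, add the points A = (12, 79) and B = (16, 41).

(12, 79) + (16, 41). λ = (41 - 79)/(16 - 12) ≡ 45/4 mod 83. 4⁻¹ ≡ 21 (mod 83), so λ ≡ 32.
  x = λ² - 12 - 16 = 1024 - 28 ≡ 0; y = λ·(12 - 0) - 79 ≡ 56. → (0, 56)

(0, 56)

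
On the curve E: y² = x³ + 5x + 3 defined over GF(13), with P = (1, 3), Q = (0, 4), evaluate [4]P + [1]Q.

First 4P:
Double-and-add on 4 = (100)₂. Start with P = (1, 3) for the leading 1-bit.
double: tangent at (1, 3): λ = (3·1² + 5)/(2·3) ≡ 8/6. 6⁻¹ ≡ 11 (mod 13), so λ ≡ 8·11 ≡ 10.
  x = λ² - 1 - 1 = 100 - 2 ≡ 7; y = λ·(1 - 7) - 3 ≡ 2. → (7, 2)
double: tangent at (7, 2): λ = (3·7² + 5)/(2·2) ≡ 9/4. 4⁻¹ ≡ 10 (mod 13), so λ ≡ 9·10 ≡ 12.
  x = λ² - 7 - 7 = 144 - 14 ≡ 0; y = λ·(7 - 0) - 2 ≡ 4. → (0, 4)
4P = (0, 4).
Finally 4P + Q:
tangent at (0, 4): λ = (3·0² + 5)/(2·4) ≡ 5/8. 8⁻¹ ≡ 5 (mod 13), so λ ≡ 5·5 ≡ 12.
  x = λ² - 0 - 0 = 144 - 0 ≡ 1; y = λ·(0 - 1) - 4 ≡ 10. → (1, 10)

(1, 10)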